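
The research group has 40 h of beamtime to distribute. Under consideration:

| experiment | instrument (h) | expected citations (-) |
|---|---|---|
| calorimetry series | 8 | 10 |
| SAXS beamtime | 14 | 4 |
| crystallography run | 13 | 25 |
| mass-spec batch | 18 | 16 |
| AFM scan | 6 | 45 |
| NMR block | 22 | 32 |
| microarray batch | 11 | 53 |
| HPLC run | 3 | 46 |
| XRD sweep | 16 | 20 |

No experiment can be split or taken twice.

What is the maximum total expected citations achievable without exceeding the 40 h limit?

Crystallography run + AFM scan + microarray batch + HPLC run uses 33 of the 40 h and totals 169.

169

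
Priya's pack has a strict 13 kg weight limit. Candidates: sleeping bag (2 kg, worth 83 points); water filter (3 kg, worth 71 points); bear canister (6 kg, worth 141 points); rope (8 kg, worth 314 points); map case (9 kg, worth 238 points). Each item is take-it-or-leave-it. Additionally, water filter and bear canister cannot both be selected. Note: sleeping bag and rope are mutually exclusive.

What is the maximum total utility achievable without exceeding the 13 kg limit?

385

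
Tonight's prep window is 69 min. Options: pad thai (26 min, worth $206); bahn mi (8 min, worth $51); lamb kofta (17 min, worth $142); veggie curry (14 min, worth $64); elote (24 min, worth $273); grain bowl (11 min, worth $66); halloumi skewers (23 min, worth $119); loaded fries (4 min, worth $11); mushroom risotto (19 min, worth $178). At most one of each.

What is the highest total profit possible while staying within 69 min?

657

The ratio heuristic lands on bahn mi + lamb kofta + elote + mushroom risotto (644) but leaves 1 min idle.
Replace bahn mi and lamb kofta with pad thai: the trade gains 13 net, giving 657 at 69 min.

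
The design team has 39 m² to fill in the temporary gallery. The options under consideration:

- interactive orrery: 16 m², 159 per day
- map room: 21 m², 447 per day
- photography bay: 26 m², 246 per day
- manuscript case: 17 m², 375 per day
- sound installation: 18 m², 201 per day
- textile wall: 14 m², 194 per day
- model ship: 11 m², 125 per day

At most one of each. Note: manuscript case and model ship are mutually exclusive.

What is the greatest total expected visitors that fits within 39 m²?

Taking map room + manuscript case: 38 m² used, 822 in expected visitors.
The spare 1 m² is too small for any remaining exhibit, and no feasible exchange beats 822.

822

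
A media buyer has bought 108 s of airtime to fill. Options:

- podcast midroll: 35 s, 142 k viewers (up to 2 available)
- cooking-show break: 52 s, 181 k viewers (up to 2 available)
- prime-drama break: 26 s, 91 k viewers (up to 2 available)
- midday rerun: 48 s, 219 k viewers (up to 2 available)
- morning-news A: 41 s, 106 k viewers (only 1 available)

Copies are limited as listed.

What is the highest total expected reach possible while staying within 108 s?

438

The ratio ordering already packs tightly: 2×midday rerun, 96 s, 438.
Nothing else within 108 s beats 438.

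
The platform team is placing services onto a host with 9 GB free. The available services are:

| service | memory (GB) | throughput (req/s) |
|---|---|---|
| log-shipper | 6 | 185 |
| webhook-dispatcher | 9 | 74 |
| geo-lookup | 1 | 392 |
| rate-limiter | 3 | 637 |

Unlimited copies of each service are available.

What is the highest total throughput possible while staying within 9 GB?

Taking 9×geo-lookup: 9 GB used, 3528 in throughput.

3528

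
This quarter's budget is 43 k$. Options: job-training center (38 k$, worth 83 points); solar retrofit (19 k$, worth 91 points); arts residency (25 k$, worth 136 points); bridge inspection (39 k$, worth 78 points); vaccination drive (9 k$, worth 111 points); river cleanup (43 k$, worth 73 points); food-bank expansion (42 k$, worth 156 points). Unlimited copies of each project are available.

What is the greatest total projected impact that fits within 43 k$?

444

Density check — vaccination drive 12.33, arts residency 5.44, solar retrofit 4.79, food-bank expansion 3.71 are the best per k$.
The ratio ordering already packs tightly: 4×vaccination drive, 36 k$, 444.
Nothing else within 43 k$ beats 444.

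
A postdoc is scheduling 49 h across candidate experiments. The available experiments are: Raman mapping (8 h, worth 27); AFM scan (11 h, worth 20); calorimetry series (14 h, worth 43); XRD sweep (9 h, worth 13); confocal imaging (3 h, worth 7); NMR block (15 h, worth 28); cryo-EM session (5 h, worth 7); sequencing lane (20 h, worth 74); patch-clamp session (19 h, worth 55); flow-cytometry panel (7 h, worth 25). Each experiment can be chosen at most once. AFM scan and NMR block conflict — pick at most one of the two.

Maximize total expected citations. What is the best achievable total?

Ranking by ratio (expected citations/h): sequencing lane 3.70, flow-cytometry panel 3.57, Raman mapping 3.38, calorimetry series 3.07.
The ratio ordering already packs tightly: Raman mapping + calorimetry series + sequencing lane + flow-cytometry panel, 49 h, 169.
Next best is confocal imaging + sequencing lane + patch-clamp session + flow-cytometry panel at 161 (49 h) — short by 8.

169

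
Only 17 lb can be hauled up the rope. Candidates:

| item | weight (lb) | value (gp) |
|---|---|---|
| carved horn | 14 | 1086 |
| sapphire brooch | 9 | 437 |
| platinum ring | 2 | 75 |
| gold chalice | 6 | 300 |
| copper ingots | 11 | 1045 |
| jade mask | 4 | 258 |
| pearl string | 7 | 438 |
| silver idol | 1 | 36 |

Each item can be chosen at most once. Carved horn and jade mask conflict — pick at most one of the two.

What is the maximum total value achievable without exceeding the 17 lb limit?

By value per lb: copper ingots 95.00, carved horn 77.57, jade mask 64.50 lead.
Platinum ring + copper ingots + jade mask uses 17 of the 17 lb and totals 1378.

1378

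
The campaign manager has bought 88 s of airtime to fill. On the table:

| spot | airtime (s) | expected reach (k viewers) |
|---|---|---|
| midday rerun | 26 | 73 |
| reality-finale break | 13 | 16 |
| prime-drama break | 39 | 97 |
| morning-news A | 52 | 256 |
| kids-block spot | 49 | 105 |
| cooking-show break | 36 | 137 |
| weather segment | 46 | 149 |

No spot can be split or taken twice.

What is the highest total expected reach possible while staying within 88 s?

393

The ratio ordering already packs tightly: morning-news A + cooking-show break, 88 s, 393.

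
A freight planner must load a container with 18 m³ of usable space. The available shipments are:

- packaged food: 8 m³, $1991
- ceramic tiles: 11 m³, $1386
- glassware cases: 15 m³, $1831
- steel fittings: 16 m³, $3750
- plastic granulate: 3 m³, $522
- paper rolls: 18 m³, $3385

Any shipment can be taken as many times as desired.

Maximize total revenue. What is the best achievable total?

3982

Density check — packaged food 248.88, steel fittings 234.38, paper rolls 188.06 are the best per m³.
2×packaged food uses 16 of the 18 m³ and totals 3982.
Every other selection either busts 18 m³ or fails to beat 3982.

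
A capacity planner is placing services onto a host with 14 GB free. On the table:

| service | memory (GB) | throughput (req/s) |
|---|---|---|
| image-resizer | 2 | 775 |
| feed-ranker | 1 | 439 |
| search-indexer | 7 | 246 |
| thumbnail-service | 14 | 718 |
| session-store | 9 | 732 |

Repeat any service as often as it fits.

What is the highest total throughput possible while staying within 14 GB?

The ratio ordering already packs tightly: 14×feed-ranker, 14 GB, 6146.
Nothing else within 14 GB beats 6146.

6146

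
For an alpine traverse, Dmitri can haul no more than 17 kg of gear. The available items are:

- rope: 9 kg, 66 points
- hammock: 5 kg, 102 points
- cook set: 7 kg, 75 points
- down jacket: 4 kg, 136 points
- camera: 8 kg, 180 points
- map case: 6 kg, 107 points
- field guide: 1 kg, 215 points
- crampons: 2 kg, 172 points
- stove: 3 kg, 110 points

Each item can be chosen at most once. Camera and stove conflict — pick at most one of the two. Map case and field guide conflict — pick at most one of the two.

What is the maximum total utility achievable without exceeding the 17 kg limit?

735

Best packing: hammock + down jacket + field guide + crampons + stove — 15 kg, 735 total.
Runner-up cook set + down jacket + field guide + crampons + stove tops out at 708.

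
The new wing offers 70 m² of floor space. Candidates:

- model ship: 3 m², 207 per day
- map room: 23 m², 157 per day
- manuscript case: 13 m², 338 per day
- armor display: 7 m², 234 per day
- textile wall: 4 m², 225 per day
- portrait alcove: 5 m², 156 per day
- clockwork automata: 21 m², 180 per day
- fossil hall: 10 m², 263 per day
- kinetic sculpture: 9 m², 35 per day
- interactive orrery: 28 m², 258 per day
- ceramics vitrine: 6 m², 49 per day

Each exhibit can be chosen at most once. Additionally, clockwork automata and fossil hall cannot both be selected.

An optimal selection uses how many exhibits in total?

7

The maximum expected visitors within 70 m² is 1681.
model ship + manuscript case + armor display + textile wall + portrait alcove + fossil hall + interactive orrery hits 1681 at 70 m².
All optima have 7 exhibits.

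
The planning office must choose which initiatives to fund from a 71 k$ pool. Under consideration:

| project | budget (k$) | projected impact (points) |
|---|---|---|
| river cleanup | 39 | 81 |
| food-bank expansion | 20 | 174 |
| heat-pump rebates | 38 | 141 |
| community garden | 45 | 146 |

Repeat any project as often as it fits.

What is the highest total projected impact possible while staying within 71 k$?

522

The ratio ordering already packs tightly: 3×food-bank expansion, 60 k$, 522.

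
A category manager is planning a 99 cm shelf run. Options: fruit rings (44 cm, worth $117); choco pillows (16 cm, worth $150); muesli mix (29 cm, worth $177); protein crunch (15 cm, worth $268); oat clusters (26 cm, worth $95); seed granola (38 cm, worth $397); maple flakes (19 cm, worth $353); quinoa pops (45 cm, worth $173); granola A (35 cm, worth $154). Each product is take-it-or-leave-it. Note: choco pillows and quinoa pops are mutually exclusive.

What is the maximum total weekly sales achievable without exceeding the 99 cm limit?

Best packing: choco pillows + protein crunch + seed granola + maple flakes — 88 cm, 1168 total.

1168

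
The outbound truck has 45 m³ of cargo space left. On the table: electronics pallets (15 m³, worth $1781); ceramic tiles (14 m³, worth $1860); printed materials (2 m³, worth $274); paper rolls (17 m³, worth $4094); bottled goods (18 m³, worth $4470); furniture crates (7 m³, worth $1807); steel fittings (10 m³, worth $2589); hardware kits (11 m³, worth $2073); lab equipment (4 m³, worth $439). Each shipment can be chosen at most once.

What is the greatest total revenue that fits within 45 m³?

11153

Ranking by ratio (revenue/m³): steel fittings 258.90, furniture crates 258.14, bottled goods 248.33.
Greedy by ratio would take printed materials + bottled goods + furniture crates + steel fittings + lab equipment: 41 m³ used, total 9579.
Dropping printed materials and furniture crates and lab equipment frees 13 m³; slotting in paper rolls (17 m³) lifts the total to 11153 at 45 m³.
Next best is printed materials + paper rolls + bottled goods + furniture crates at 10645 (44 m³) — short by 508.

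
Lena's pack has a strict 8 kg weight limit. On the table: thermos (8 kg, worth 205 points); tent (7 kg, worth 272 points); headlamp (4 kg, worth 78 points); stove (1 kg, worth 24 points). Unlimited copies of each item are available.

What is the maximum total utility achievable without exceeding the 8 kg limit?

296

Best packing: tent + stove — 8 kg, 296 total.
That's the maximum — no swap from here does better than 296.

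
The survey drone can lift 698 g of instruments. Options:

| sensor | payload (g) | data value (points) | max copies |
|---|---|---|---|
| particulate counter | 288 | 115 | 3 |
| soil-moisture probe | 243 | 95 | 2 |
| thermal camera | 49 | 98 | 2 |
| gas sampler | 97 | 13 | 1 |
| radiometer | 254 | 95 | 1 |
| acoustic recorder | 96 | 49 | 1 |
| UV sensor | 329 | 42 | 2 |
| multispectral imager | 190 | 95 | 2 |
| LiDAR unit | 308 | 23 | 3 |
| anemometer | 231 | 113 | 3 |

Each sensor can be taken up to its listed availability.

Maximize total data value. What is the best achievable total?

471

Filling by ratio: 2×thermal camera + gas sampler + acoustic recorder + 2×multispectral imager for 448, with 27 g left unused.
Dropping gas sampler and 2×multispectral imager frees 477 g; slotting in 2×anemometer (462 g) lifts the total to 471 at 656 g.
Nothing else within 698 g beats 471.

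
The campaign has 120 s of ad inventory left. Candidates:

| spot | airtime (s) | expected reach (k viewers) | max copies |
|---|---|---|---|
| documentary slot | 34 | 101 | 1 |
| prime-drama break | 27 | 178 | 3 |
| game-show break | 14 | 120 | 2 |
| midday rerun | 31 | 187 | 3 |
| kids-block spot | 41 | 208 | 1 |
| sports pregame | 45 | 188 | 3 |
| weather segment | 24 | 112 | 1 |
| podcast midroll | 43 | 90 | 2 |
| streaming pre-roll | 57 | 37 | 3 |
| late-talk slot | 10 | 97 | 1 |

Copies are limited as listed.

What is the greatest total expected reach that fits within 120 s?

The ratio ordering already packs tightly: 3×prime-drama break + 2×game-show break + late-talk slot, 119 s, 871.
That's the maximum — no swap from here does better than 871.

871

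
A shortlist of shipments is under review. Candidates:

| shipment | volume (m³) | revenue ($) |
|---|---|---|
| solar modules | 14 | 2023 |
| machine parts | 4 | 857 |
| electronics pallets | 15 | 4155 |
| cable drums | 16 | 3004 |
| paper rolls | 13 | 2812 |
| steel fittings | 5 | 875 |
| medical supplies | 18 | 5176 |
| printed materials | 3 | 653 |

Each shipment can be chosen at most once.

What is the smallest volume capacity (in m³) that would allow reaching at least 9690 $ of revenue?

Minimise m³ subject to total revenue ≥ 9690.
electronics pallets + medical supplies + printed materials reaches 9984 using 36 m³.
Below 36 m³ the best achievable stays under 9690.

36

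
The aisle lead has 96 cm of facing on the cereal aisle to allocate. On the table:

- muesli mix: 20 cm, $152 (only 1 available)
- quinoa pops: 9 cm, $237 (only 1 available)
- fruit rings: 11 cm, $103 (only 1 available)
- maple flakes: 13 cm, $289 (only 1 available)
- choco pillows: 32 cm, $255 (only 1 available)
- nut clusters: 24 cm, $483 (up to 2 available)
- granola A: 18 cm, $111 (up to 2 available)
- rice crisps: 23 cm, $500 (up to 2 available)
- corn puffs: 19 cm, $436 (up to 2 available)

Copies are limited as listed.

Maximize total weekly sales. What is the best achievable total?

2109

The ratio heuristic lands on quinoa pops + fruit rings + maple flakes + rice crisps + 2×corn puffs (2001) but leaves 2 cm idle.
Dropping fruit rings and maple flakes frees 24 cm; slotting in rice crisps (23 cm) lifts the total to 2109 at 93 cm.
That's the maximum — no swap from here does better than 2109.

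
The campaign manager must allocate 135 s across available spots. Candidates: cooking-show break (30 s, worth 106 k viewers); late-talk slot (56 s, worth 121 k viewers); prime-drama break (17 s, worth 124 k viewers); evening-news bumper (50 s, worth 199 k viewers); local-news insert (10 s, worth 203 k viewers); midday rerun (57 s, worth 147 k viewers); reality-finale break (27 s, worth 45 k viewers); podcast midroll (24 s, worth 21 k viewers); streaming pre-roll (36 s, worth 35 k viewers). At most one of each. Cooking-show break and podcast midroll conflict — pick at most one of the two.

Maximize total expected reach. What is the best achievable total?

677

Density check — local-news insert 20.30, prime-drama break 7.29, evening-news bumper 3.98 are the best per s.
Cooking-show break + prime-drama break + evening-news bumper + local-news insert + reality-finale break uses 134 of the 135 s and totals 677.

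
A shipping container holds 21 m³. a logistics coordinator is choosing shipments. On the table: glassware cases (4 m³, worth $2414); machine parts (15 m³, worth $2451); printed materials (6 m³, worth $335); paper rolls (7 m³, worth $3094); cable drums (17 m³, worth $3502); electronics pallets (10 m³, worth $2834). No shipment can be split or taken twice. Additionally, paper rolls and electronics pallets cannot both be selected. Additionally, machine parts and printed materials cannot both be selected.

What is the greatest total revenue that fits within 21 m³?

5916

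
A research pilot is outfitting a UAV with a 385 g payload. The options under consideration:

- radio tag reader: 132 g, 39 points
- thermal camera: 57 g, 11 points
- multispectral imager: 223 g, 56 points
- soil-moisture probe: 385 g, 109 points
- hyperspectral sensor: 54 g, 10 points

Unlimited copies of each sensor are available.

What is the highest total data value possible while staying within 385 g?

109

Taking the top-ratio sensors first gives 2×radio tag reader + 2×thermal camera for 100 (378 g).
Replace 2×radio tag reader and 2×thermal camera with soil-moisture probe: the trade gains 9 net, giving 109 at 385 g.
Nothing else within 385 g beats 109.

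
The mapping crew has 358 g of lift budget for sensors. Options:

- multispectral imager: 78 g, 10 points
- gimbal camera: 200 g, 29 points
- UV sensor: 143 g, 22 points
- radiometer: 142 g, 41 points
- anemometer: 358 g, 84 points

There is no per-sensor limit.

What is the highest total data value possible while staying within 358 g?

84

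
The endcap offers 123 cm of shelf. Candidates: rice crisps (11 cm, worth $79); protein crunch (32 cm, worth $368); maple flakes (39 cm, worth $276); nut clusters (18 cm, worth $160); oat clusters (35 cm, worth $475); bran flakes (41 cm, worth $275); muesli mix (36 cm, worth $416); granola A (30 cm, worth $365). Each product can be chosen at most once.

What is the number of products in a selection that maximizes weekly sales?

4

Best achievable weekly sales is 1419.
One optimal bundle: protein crunch + nut clusters + oat clusters + muesli mix (121 cm).
Any selection reaching 1419 contains exactly 4 products.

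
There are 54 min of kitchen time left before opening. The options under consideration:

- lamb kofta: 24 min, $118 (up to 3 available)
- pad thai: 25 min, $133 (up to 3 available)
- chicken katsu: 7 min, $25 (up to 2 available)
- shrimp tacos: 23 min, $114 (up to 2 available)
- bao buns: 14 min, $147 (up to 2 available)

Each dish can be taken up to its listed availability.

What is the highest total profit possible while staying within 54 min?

Density check — bao buns 10.50, pad thai 5.32, shrimp tacos 4.96, lamb kofta 4.92 are the best per min.
Taking pad thai + 2×bao buns: 53 min used, 427 in profit.
The spare 1 min is too small for any remaining dish, and no exchange beats 427.

427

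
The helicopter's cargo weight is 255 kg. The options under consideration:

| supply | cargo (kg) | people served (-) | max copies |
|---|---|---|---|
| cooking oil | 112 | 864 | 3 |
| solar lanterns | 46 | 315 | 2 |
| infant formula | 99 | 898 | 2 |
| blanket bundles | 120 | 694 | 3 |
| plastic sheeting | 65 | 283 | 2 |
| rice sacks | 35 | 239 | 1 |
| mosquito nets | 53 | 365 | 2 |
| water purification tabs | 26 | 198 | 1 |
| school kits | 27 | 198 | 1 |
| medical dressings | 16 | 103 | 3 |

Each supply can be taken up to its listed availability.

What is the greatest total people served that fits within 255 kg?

2192

Ranking by ratio (people served/kg): infant formula 9.07, cooking oil 7.71, water purification tabs 7.62.
2×infant formula + water purification tabs + school kits uses 251 of the 255 kg and totals 2192.
No other feasible combination exceeds 2192.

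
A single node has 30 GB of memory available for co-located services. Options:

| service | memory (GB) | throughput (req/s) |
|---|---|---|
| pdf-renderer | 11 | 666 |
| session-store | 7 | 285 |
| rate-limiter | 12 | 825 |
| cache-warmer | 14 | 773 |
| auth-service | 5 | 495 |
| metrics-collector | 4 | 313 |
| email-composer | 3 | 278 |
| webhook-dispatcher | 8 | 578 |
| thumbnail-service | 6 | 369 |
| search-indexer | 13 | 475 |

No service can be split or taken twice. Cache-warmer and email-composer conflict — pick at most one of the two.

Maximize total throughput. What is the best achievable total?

2280

Filling by ratio: auth-service + metrics-collector + email-composer + webhook-dispatcher + thumbnail-service for 2033, with 4 GB left unused.
Replace webhook-dispatcher with rate-limiter: the trade gains 247 net, giving 2280 at 30 GB.
No other feasible combination exceeds 2280.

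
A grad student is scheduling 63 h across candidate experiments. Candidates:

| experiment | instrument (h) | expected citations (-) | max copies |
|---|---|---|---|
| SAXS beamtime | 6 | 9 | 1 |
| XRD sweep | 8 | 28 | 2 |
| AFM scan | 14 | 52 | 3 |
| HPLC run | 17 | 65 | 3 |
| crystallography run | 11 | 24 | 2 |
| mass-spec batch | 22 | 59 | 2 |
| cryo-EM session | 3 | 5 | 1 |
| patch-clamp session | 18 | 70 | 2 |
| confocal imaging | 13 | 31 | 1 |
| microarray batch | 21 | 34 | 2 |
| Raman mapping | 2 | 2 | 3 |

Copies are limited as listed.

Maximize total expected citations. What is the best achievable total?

Ranking by ratio (expected citations/h): patch-clamp session 3.89, HPLC run 3.82, AFM scan 3.71.
Taking the top-ratio experiments first gives XRD sweep + HPLC run + 2×patch-clamp session + Raman mapping for 235 (63 h).
Replace XRD sweep and patch-clamp session and Raman mapping with 2×AFM scan: the trade gains 4 net, giving 239 at 63 h.

239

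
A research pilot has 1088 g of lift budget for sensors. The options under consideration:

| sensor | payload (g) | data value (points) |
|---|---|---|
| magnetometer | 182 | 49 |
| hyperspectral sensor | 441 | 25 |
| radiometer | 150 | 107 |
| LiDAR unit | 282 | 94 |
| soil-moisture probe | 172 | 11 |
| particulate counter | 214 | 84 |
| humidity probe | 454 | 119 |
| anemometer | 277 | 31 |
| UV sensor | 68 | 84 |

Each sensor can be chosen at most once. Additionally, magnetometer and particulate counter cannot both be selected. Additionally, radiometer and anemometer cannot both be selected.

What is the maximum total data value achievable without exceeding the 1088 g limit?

By data value per g: UV sensor 1.24, radiometer 0.71, particulate counter 0.39, LiDAR unit 0.33 lead.
Radiometer + soil-moisture probe + particulate counter + humidity probe + UV sensor uses 1058 of the 1088 g and totals 405.
The closest alternative, radiometer + LiDAR unit + humidity probe + UV sensor, reaches only 404.

405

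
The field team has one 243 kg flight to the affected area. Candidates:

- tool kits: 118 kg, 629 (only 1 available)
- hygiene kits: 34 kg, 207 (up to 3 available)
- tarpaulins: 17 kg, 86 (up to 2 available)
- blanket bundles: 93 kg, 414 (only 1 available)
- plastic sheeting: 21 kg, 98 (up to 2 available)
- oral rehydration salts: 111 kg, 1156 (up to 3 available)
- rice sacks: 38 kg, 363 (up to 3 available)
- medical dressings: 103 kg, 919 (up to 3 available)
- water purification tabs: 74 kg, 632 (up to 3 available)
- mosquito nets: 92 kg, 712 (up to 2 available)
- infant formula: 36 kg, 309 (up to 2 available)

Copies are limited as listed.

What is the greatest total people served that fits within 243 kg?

2410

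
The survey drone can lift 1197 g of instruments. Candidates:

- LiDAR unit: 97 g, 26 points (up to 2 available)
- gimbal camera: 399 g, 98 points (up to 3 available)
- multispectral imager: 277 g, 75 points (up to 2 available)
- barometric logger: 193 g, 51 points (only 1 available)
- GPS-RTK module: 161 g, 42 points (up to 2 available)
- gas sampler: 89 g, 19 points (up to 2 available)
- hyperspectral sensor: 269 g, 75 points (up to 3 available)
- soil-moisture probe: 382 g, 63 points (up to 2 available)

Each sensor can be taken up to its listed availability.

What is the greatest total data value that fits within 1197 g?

328

A density-first pass picks LiDAR unit + multispectral imager + 3×hyperspectral sensor — 326 at 1181 g.
Dropping multispectral imager frees 277 g; slotting in LiDAR unit + barometric logger (290 g) lifts the total to 328 at 1194 g.
No other feasible combination exceeds 328.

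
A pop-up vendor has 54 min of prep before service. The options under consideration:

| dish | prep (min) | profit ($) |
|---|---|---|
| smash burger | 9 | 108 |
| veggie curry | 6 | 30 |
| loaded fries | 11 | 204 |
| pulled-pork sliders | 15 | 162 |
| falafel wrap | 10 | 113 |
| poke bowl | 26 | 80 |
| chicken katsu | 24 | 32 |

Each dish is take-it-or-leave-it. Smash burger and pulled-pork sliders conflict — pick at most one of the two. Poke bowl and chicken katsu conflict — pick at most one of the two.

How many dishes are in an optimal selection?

The maximum profit within 54 min is 509.
For example veggie curry + loaded fries + pulled-pork sliders + falafel wrap achieves it, using 42 min.
Any selection reaching 509 contains exactly 4 dishes.

4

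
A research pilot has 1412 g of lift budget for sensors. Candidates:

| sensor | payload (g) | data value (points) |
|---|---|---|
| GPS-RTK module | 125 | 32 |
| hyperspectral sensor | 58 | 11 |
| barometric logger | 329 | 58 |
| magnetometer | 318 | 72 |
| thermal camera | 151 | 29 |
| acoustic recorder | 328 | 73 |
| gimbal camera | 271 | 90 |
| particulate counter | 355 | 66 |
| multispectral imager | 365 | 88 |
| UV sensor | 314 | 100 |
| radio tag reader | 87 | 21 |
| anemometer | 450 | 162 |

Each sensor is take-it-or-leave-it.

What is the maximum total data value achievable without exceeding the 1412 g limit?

440

The ratio heuristic lands on GPS-RTK module + thermal camera + gimbal camera + UV sensor + radio tag reader + anemometer (434) but leaves 14 g idle.
Dropping GPS-RTK module and thermal camera and radio tag reader frees 363 g; slotting in multispectral imager (365 g) lifts the total to 440 at 1400 g.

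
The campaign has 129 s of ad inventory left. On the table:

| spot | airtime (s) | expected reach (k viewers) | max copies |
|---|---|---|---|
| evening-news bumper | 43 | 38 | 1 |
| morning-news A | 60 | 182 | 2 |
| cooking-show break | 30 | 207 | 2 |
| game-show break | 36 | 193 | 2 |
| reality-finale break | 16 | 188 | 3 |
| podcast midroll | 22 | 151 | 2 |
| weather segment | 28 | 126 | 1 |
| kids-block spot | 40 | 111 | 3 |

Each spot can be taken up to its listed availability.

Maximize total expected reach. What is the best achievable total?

Greedy by ratio would take 2×cooking-show break + 3×reality-finale break: 108 s used, total 978.
Dropping cooking-show break frees 30 s; slotting in 2×podcast midroll (44 s) lifts the total to 1073 at 122 s.
No other feasible combination exceeds 1073.

1073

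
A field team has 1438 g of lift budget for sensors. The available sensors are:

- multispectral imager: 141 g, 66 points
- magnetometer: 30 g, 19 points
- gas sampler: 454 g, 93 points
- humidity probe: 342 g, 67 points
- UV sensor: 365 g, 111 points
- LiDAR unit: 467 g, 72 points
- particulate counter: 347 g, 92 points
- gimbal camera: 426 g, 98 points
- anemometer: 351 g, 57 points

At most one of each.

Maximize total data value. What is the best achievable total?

387

The ratio heuristic lands on multispectral imager + magnetometer + UV sensor + particulate counter + gimbal camera (386) but leaves 129 g idle.
The 347 g tied up in particulate counter is better spent on gas sampler — total rises to 387 (1416 g).
Next best is multispectral imager + magnetometer + UV sensor + particulate counter + gimbal camera at 386 (1309 g) — short by 1.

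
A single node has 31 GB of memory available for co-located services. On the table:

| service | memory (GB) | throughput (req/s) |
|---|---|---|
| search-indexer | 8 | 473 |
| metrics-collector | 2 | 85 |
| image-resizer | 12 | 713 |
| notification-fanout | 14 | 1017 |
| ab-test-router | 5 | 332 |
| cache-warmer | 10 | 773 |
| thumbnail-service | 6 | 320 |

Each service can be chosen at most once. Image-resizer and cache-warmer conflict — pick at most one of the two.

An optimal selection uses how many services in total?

4

The maximum throughput within 31 GB is 2207.
For example metrics-collector + notification-fanout + ab-test-router + cache-warmer achieves it, using 31 GB.
All optima have 4 services.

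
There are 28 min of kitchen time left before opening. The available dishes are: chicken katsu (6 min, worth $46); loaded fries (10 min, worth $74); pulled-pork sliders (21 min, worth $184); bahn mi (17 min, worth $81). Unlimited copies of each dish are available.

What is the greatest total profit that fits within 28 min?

230

Chicken katsu + pulled-pork sliders uses 27 of the 28 min and totals 230.
The spare 1 min is too small for any remaining dish, and no exchange beats 230.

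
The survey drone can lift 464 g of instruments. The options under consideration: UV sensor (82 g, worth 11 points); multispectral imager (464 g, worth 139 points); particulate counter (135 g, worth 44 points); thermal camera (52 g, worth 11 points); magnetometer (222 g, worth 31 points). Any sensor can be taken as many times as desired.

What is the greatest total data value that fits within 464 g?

143

3×particulate counter + thermal camera uses 457 of the 464 g and totals 143.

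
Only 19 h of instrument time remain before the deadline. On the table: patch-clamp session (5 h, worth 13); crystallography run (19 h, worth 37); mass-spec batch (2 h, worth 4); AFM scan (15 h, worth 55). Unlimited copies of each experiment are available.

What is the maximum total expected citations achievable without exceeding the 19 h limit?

63

The ratio ordering already packs tightly: 2×mass-spec batch + AFM scan, 19 h, 63.
Every other selection either busts 19 h or fails to beat 63.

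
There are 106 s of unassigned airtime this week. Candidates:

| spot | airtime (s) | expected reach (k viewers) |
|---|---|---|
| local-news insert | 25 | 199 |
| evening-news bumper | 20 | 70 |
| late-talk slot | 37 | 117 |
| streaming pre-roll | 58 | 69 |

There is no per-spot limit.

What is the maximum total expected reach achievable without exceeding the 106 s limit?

796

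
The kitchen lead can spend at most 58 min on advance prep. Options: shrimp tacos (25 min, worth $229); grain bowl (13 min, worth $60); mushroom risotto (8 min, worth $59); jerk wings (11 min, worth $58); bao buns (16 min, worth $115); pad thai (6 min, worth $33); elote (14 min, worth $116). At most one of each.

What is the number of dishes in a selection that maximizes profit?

4

The maximum profit within 58 min is 462.
shrimp tacos + mushroom risotto + jerk wings + elote hits 462 at 58 min.
Any selection reaching 462 contains exactly 4 dishes.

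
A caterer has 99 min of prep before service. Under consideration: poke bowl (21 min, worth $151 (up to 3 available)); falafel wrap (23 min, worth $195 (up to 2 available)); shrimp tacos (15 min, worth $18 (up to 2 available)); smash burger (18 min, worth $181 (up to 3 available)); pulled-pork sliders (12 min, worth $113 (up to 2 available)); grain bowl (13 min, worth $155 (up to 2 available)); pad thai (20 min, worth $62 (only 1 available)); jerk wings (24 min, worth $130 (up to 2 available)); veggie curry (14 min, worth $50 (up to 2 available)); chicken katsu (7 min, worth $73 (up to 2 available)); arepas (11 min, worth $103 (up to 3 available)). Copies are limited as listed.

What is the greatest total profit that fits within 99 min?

Taking the top-ratio dishes first gives 3×smash burger + 2×grain bowl + 2×chicken katsu for 999 (94 min).
The 7 min tied up in chicken katsu is better spent on pulled-pork sliders — total rises to 1039 (99 min).

1039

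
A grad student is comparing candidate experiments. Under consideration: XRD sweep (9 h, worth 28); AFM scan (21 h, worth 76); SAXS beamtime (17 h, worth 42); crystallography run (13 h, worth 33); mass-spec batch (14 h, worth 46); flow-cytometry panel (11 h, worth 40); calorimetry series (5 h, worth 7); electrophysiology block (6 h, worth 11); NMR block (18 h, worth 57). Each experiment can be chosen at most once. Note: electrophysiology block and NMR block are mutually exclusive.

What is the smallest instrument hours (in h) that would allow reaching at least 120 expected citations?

35

Minimise h subject to total expected citations ≥ 120.
AFM scan + mass-spec batch: 122 expected citations at 35 h.
No combination under 35 h hits 120.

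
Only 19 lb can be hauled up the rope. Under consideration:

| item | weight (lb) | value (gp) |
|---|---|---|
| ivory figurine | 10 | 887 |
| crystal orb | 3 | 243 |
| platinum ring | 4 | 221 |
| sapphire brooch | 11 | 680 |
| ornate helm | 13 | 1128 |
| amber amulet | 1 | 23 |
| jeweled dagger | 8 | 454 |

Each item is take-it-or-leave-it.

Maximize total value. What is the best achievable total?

1394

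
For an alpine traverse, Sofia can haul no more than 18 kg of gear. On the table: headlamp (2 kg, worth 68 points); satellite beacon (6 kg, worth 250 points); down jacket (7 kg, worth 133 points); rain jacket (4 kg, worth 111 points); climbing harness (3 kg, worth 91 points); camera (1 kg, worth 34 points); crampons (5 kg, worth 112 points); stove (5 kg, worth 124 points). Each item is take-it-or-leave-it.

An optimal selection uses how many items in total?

Best achievable utility is 587.
One optimal bundle: headlamp + satellite beacon + rain jacket + camera + stove (18 kg).
All optima have 5 items.

5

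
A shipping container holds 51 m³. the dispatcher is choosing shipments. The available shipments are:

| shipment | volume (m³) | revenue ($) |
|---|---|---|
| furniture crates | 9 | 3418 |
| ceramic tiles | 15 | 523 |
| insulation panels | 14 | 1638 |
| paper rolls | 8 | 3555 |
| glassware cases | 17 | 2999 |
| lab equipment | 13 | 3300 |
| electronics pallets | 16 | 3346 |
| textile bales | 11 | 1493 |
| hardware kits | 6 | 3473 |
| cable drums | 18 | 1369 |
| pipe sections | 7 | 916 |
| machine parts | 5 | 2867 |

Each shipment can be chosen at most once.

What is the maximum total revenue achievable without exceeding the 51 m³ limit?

17575

Filling by ratio: furniture crates + paper rolls + lab equipment + hardware kits + pipe sections + machine parts for 17529, with 3 m³ left unused.
Replace lab equipment with electronics pallets: the trade gains 46 net, giving 17575 at 51 m³.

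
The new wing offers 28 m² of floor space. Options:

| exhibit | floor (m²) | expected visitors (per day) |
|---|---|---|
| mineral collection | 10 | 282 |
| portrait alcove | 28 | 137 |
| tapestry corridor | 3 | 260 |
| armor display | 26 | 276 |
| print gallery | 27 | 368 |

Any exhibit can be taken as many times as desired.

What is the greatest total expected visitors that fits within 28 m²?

2340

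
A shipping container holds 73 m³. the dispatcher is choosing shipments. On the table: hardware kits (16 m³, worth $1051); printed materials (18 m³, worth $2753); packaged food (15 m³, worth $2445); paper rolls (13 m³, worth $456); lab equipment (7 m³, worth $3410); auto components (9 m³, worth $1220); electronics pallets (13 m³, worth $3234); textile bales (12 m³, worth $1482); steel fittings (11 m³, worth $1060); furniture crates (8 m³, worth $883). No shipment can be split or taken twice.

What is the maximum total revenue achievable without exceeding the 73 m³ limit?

14207

Filling by ratio: printed materials + packaged food + lab equipment + auto components + electronics pallets + furniture crates for 13945, with 3 m³ left unused.
The 9 m³ tied up in auto components is better spent on textile bales — total rises to 14207 (73 m³).
An exhaustive check of the 1024 subsets confirms 14207.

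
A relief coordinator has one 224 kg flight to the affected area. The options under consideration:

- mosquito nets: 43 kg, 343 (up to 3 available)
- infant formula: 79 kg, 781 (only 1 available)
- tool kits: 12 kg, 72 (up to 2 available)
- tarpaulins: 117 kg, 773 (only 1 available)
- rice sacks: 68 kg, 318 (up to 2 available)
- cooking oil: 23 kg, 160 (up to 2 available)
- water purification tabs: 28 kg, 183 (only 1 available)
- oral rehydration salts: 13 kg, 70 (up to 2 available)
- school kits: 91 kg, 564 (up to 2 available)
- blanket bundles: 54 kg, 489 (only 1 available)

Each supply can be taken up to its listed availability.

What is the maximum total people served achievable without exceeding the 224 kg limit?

1956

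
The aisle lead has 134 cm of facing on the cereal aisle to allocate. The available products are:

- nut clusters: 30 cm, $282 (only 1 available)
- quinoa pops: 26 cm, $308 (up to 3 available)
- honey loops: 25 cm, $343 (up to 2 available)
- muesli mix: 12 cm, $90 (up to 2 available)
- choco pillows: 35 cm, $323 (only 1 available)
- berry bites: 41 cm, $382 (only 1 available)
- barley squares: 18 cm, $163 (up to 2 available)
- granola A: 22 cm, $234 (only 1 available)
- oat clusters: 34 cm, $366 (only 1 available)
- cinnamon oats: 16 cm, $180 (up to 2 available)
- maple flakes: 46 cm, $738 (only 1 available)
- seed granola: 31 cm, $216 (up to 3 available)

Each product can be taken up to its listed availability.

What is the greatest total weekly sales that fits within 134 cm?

1838

Taking the top-ratio products first gives quinoa pops + 2×honey loops + muesli mix + maple flakes for 1822 (134 cm).
Replace quinoa pops and muesli mix with granola A + cinnamon oats: the trade gains 16 net, giving 1838 at 134 cm.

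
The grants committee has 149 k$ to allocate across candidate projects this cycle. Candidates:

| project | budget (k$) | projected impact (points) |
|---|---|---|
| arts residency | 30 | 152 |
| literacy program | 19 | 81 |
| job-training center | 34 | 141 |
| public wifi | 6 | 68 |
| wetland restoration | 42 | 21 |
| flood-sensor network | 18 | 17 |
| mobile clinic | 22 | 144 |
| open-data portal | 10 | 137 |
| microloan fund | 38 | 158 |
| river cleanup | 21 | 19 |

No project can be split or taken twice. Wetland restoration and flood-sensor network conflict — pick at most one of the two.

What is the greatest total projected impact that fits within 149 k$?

Density check — open-data portal 13.70, public wifi 11.33, mobile clinic 6.55, arts residency 5.07 are the best per k$.
A density-first pass picks arts residency + literacy program + public wifi + flood-sensor network + mobile clinic + open-data portal + microloan fund — 757 at 143 k$.
Dropping literacy program and flood-sensor network frees 37 k$; slotting in job-training center (34 k$) lifts the total to 800 at 140 k$.

800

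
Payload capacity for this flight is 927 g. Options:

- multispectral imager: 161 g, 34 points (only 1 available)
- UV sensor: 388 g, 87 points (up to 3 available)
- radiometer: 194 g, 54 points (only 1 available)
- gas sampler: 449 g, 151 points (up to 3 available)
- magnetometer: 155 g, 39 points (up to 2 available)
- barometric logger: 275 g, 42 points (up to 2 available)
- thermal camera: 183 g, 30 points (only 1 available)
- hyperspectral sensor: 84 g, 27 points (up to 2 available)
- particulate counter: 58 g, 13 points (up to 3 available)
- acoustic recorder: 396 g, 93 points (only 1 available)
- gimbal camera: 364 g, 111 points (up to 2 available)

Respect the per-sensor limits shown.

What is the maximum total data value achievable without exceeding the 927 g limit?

302

2×gas sampler uses 898 of the 927 g and totals 302.
The spare 29 g is too small for any remaining sensor, and no exchange beats 302.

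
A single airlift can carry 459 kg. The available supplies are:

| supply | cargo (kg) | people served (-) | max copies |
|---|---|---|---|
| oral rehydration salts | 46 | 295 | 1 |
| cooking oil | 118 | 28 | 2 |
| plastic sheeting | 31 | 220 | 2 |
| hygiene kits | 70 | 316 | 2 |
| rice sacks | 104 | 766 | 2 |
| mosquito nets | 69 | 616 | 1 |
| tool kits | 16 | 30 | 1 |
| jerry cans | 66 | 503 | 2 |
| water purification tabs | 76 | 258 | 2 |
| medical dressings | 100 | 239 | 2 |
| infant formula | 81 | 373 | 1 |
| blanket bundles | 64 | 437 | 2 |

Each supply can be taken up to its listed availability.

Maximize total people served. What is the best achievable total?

3449

Density check — mosquito nets 8.93, jerry cans 7.62, rice sacks 7.37 are the best per kg.
A density-first pass picks plastic sheeting + 2×rice sacks + mosquito nets + tool kits + 2×jerry cans — 3404 at 456 kg.
Replace plastic sheeting and tool kits with oral rehydration salts: the trade gains 45 net, giving 3449 at 455 kg.
No other feasible combination exceeds 3449.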